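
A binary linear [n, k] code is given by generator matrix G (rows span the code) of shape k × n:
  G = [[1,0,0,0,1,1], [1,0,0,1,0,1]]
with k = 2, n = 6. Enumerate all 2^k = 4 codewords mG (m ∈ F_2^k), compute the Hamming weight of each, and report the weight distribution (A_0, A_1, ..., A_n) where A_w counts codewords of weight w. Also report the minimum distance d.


Weight distribution: A_0 = 1, A_2 = 1, A_3 = 2. Minimum distance d = 2.

Enumerate all 2^2 = 4 messages m ∈ F_2^2.
For each, compute codeword c = mG in F_2^6, then tally its weight.
  m = 00 → c = 000000, weight = 0.
  m = 10 → c = 100011, weight = 3.
  m = 01 → c = 100101, weight = 3.
  m = 11 → c = 000110, weight = 2.
Tally weights:
  weight 0: 1 codewords.
  weight 2: 1 codewords.
  weight 3: 2 codewords.
Minimum distance d = smallest w > 0 with A_w > 0 = 2.
Sanity: Σ A_w = 4 = 2^2 = 4 ✓.


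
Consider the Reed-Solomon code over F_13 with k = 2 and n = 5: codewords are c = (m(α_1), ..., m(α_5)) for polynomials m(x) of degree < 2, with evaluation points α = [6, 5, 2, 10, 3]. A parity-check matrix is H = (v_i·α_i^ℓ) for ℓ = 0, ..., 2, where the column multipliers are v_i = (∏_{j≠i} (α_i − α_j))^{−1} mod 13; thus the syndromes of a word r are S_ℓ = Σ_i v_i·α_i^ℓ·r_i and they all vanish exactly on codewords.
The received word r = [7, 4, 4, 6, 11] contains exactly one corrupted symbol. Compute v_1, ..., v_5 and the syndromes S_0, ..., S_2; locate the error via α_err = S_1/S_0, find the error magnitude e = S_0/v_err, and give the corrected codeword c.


S = (7, 1, 2), error at position 3, error magnitude e = 9, c = [7, 4, 8, 6, 11].

Step 1: column multipliers v_i = (∏_{j≠i}(α_i − α_j))^{−1} mod 13.
  i = 1 (α = 6): (6−5)(6−2)(6−10)(6−3) = 1·4·(−4)·3 = −48 ≡ 4, so v_1 = 4^{−1} = 10 (mod 13).
  i = 2 (α = 5): (5−6)(5−2)(5−10)(5−3) = (−1)·3·(−5)·2 = 30 ≡ 4, so v_2 = 4^{−1} = 10 (mod 13).
  i = 3 (α = 2): (2−6)(2−5)(2−10)(2−3) = (−4)·(−3)·(−8)·(−1) = 96 ≡ 5, so v_3 = 5^{−1} = 8 (mod 13).
  i = 4 (α = 10): (10−6)(10−5)(10−2)(10−3) = 4·5·8·7 = 1120 ≡ 2, so v_4 = 2^{−1} = 7 (mod 13).
  i = 5 (α = 3): (3−6)(3−5)(3−2)(3−10) = (−3)·(−2)·1·(−7) = −42 ≡ 10, so v_5 = 10^{−1} = 4 (mod 13).
  v = [10, 10, 8, 7, 4].
Step 2: syndromes of r = [7, 4, 4, 6, 11] (all sums mod 13).
  S_0 = Σ v_i r_i = 10·7 + 10·4 + 8·4 + 7·6 + 4·11 = 228 ≡ 7.
  S_1 = Σ v_i α_i r_i = 10·6·7 + 10·5·4 + 8·2·4 + 7·10·6 + 4·3·11 = 1236 ≡ 1.
  α_i^2 mod 13 = [10, 12, 4, 9, 9].
  S_2 = Σ v_i α_i^2 r_i = 10·10·7 + 10·12·4 + 8·4·4 + 7·9·6 + 4·9·11 = 2082 ≡ 2.
  S = (7, 1, 2) ≠ 0, so r is not a codeword (an error is present).
Step 3: locate the error. For a single error e at position i, S_ℓ = v_i·e·α_i^ℓ, so α_err = S_1/S_0.
  S_0^{−1} = 7^{−1} = 2 (mod 13), so α_err = 1·2 = 2 ≡ 2 = α_3. Error position i = 3.
  Consistency check: S_2/S_1 = 2·1 = 2 ≡ 2 = α_err ✓ (single-error assumption holds).
Step 4: error magnitude e = S_0/v_3 = S_0·∏_{j≠3}(α_3 − α_j) = 7·5 = 35 ≡ 9 (mod 13).
Step 5: correct position 3: c_3 = r_3 − e = 4 − 9 ≡ 8 (mod 13). Hence c = [7, 4, 8, 6, 11].
  Check: interpolating c through the α_i gives m(x) = 2 + 3·x (degree < 2) with m(α_i) = c_i for every i, so c is indeed a codeword.


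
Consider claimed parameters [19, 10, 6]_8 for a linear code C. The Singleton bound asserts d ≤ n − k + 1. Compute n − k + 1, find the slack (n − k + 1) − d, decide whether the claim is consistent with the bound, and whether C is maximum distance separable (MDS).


Singleton RHS = n − k + 1 = 10, slack = 4, bound satisfied, not MDS.

Singleton bound: d ≤ n − k + 1.
Here n = 19, k = 10, so n − k + 1 = 10.
Given d = 6, check d ≤ 10: YES.
Slack = (n − k + 1) − d = 4.
The code is NOT MDS (slack = 4 > 0).
Description: the claimed parameters are [19, 10, 6]_8; such a code would be non-MDS.


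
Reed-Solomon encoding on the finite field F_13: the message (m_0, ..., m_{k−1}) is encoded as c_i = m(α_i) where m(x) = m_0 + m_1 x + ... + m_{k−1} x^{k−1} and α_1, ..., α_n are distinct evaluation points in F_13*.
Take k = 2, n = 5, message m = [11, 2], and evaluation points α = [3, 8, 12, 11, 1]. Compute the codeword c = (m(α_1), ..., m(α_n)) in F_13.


c = [4, 1, 9, 7, 0]

Message polynomial: m(x) = 11 + 2·x (mod 13).
For each evaluation point α_i, compute m(α_i) mod 13:
  α_1 = 3: Horner steps 2 → 4, so m(3) = 4.
  α_2 = 8: Horner steps 2 → 1, so m(8) = 1.
  α_3 = 12: Horner steps 2 → 9, so m(12) = 9.
  α_4 = 11: Horner steps 2 → 7, so m(11) = 7.
  α_5 = 1: Horner steps 2 → 0, so m(1) = 0.
Codeword c = [4, 1, 9, 7, 0] ∈ F_13^5.


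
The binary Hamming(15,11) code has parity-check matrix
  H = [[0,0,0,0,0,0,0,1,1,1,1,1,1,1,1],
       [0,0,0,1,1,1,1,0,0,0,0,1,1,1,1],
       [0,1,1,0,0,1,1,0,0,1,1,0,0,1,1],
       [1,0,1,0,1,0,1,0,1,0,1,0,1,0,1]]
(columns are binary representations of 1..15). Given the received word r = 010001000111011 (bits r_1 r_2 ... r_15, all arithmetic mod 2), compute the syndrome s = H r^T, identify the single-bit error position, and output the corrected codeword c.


s = (1, 0, 0, 0)^T, error position = 8, corrected codeword c = 010001010111011

Compute s = H r^T mod 2 one row at a time:
  s_1 = 0 + 0 + 1 + 1 + 1 + 0 + 1 + 1 = 5 ≡ 1 (mod 2).
  s_2 = 0 + 0 + 1 + 0 + 1 + 0 + 1 + 1 = 4 ≡ 0 (mod 2).
  s_3 = 1 + 0 + 1 + 0 + 1 + 1 + 1 + 1 = 6 ≡ 0 (mod 2).
  s_4 = 0 + 0 + 0 + 0 + 0 + 1 + 0 + 1 = 2 ≡ 0 (mod 2).
s = (1, 0, 0, 0)^T — this equals column 8 of H (binary 1000), so error is at position 8.
Correct: flip bit 8 of r = 010001000111011 to get c = 010001010111011.


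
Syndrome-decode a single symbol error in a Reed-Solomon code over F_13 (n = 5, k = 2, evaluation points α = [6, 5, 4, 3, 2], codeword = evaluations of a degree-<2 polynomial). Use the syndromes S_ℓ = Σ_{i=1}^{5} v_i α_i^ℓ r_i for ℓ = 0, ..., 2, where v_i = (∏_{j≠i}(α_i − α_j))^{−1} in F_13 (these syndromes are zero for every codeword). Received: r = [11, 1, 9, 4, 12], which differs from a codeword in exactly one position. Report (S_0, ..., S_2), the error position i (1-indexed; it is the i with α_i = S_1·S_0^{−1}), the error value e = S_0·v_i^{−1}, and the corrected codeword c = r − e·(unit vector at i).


S = (4, 11, 1), error at position 1, error magnitude e = 5, c = [6, 1, 9, 4, 12].

Step 1: column multipliers v_i = (∏_{j≠i}(α_i − α_j))^{−1} mod 13.
  i = 1 (α = 6): (6−5)(6−4)(6−3)(6−2) = 1·2·3·4 = 24 ≡ 11, so v_1 = 11^{−1} = 6 (mod 13).
  i = 2 (α = 5): (5−6)(5−4)(5−3)(5−2) = (−1)·1·2·3 = −6 ≡ 7, so v_2 = 7^{−1} = 2 (mod 13).
  i = 3 (α = 4): (4−6)(4−5)(4−3)(4−2) = (−2)·(−1)·1·2 = 4 ≡ 4, so v_3 = 4^{−1} = 10 (mod 13).
  i = 4 (α = 3): (3−6)(3−5)(3−4)(3−2) = (−3)·(−2)·(−1)·1 = −6 ≡ 7, so v_4 = 7^{−1} = 2 (mod 13).
  i = 5 (α = 2): (2−6)(2−5)(2−4)(2−3) = (−4)·(−3)·(−2)·(−1) = 24 ≡ 11, so v_5 = 11^{−1} = 6 (mod 13).
  v = [6, 2, 10, 2, 6].
Step 2: syndromes of r = [11, 1, 9, 4, 12] (all sums mod 13).
  S_0 = Σ v_i r_i = 6·11 + 2·1 + 10·9 + 2·4 + 6·12 = 238 ≡ 4.
  S_1 = Σ v_i α_i r_i = 6·6·11 + 2·5·1 + 10·4·9 + 2·3·4 + 6·2·12 = 934 ≡ 11.
  α_i^2 mod 13 = [10, 12, 3, 9, 4].
  S_2 = Σ v_i α_i^2 r_i = 6·10·11 + 2·12·1 + 10·3·9 + 2·9·4 + 6·4·12 = 1314 ≡ 1.
  S = (4, 11, 1) ≠ 0, so r is not a codeword (an error is present).
Step 3: locate the error. For a single error e at position i, S_ℓ = v_i·e·α_i^ℓ, so α_err = S_1/S_0.
  S_0^{−1} = 4^{−1} = 10 (mod 13), so α_err = 11·10 = 110 ≡ 6 = α_1. Error position i = 1.
  Consistency check: S_2/S_1 = 1·6 = 6 ≡ 6 = α_err ✓ (single-error assumption holds).
Step 4: error magnitude e = S_0/v_1 = S_0·∏_{j≠1}(α_1 − α_j) = 4·11 = 44 ≡ 5 (mod 13).
Step 5: correct position 1: c_1 = r_1 − e = 11 − 5 ≡ 6 (mod 13). Hence c = [6, 1, 9, 4, 12].
  Check: interpolating c through the α_i gives m(x) = 2 + 5·x (degree < 2) with m(α_i) = c_i for every i, so c is indeed a codeword.


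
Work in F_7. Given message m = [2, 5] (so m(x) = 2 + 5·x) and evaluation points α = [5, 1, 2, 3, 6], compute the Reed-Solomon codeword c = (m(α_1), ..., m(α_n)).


c = [6, 0, 5, 3, 4]

Message polynomial: m(x) = 2 + 5·x (mod 7).
For each evaluation point α_i, compute m(α_i) mod 7:
  α_1 = 5: Horner steps 5 → 6, so m(5) = 6.
  α_2 = 1: Horner steps 5 → 0, so m(1) = 0.
  α_3 = 2: Horner steps 5 → 5, so m(2) = 5.
  α_4 = 3: Horner steps 5 → 3, so m(3) = 3.
  α_5 = 6: Horner steps 5 → 4, so m(6) = 4.
Codeword c = [6, 0, 5, 3, 4] ∈ F_7^5.


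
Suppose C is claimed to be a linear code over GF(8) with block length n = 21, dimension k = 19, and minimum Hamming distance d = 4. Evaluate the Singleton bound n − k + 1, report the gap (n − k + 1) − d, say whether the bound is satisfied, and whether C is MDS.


Singleton RHS = n − k + 1 = 3, slack = -1, bound violated (no such code; not MDS).

Singleton bound: d ≤ n − k + 1.
Here n = 21, k = 19, so n − k + 1 = 3.
Given d = 4, check d ≤ 3: NO.
Slack = (n − k + 1) − d = -1.
The slack is negative: d = 4 exceeds n − k + 1 = 3 by 1, so the Singleton bound is violated and no linear [21, 19, 4]_8 code can exist. In particular it is not MDS (MDS requires d = n − k + 1 exactly).
Description: the claimed parameters are [21, 19, 4]_8; such a code would be impossible (violates the Singleton bound).


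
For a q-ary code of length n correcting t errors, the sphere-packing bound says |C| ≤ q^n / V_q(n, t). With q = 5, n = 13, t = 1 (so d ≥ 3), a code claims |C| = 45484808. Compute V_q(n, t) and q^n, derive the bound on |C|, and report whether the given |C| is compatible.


V_q(n, t) = 53, q^n = 1220703125, Hamming bound = 23032134, |C| = 45484808 > bound (violated).

Step 1: Compute V_q(n, t) = Σ_{j=0}^1 C(n, j) (q−1)^j.
  j = 0: C(13,0)·(4)^0 = 1·1 = 1.
  j = 1: C(13,1)·(4)^1 = 13·4 = 52.
  V_q(n, t) = 1 + 52 = 53.
Step 2: q^n = 5^13 = 1220703125.
Step 3: Hamming bound ⌊q^n / V_q(n,t)⌋ = ⌊1220703125/53⌋ = 23032134.
Step 4: Compare |C| = 45484808 to 23032134: violated.
The claimed |C| lies above the Hamming bound, so no 5-ary code of length 13 with d ≥ 3 can have 45484808 codewords.


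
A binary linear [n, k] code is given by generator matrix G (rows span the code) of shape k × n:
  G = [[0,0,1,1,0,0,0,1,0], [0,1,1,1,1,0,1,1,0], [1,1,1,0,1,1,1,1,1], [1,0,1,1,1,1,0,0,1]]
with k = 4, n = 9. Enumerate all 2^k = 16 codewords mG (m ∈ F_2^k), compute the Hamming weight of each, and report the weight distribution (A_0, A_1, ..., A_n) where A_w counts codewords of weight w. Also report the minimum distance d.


Weight distribution: A_0 = 1, A_2 = 1, A_3 = 4, A_4 = 2, A_5 = 2, A_6 = 3, A_7 = 2, A_8 = 1. Minimum distance d = 2.

Enumerate all 2^4 = 16 messages m ∈ F_2^4.
For each, compute codeword c = mG in F_2^9, then tally its weight.
  m = 0000 → c = 000000000, weight = 0.
  m = 1000 → c = 001100010, weight = 3.
  m = 0100 → c = 011110110, weight = 6.
  m = 1100 → c = 010010100, weight = 3.
  m = 0010 → c = 111011111, weight = 8.
  m = 1010 → c = 110111101, weight = 7.
  m = 0110 → c = 100101001, weight = 4.
  m = 1110 → c = 101001011, weight = 5.
  m = 0001 → c = 101111001, weight = 6.
  m = 1001 → c = 100011011, weight = 5.
  m = 0101 → c = 110001111, weight = 6.
  m = 1101 → c = 111101101, weight = 7.
  m = 0011 → c = 010100110, weight = 4.
  m = 1011 → c = 011000100, weight = 3.
  m = 0111 → c = 001010000, weight = 2.
  m = 1111 → c = 000110010, weight = 3.
Tally weights:
  weight 0: 1 codewords.
  weight 2: 1 codewords.
  weight 3: 4 codewords.
  weight 4: 2 codewords.
  weight 5: 2 codewords.
  weight 6: 3 codewords.
  weight 7: 2 codewords.
  weight 8: 1 codewords.
Minimum distance d = smallest w > 0 with A_w > 0 = 2.
Sanity: Σ A_w = 16 = 2^4 = 16 ✓.


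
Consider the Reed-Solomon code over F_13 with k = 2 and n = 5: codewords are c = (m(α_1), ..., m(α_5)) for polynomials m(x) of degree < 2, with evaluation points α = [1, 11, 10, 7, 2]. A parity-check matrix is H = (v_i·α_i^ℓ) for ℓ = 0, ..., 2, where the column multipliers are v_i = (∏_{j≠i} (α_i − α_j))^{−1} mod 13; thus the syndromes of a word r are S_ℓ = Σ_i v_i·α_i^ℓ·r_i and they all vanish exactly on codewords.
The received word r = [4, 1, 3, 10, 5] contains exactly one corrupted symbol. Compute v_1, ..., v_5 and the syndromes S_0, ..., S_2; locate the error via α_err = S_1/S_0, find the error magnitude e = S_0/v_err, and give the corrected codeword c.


S = (11, 6, 8), error at position 3, error magnitude e = 3, c = [4, 1, 0, 10, 5].

Step 1: column multipliers v_i = (∏_{j≠i}(α_i − α_j))^{−1} mod 13.
  i = 1 (α = 1): (1−11)(1−10)(1−7)(1−2) = (−10)·(−9)·(−6)·(−1) = 540 ≡ 7, so v_1 = 7^{−1} = 2 (mod 13).
  i = 2 (α = 11): (11−1)(11−10)(11−7)(11−2) = 10·1·4·9 = 360 ≡ 9, so v_2 = 9^{−1} = 3 (mod 13).
  i = 3 (α = 10): (10−1)(10−11)(10−7)(10−2) = 9·(−1)·3·8 = −216 ≡ 5, so v_3 = 5^{−1} = 8 (mod 13).
  i = 4 (α = 7): (7−1)(7−11)(7−10)(7−2) = 6·(−4)·(−3)·5 = 360 ≡ 9, so v_4 = 9^{−1} = 3 (mod 13).
  i = 5 (α = 2): (2−1)(2−11)(2−10)(2−7) = 1·(−9)·(−8)·(−5) = −360 ≡ 4, so v_5 = 4^{−1} = 10 (mod 13).
  v = [2, 3, 8, 3, 10].
Step 2: syndromes of r = [4, 1, 3, 10, 5] (all sums mod 13).
  S_0 = Σ v_i r_i = 2·4 + 3·1 + 8·3 + 3·10 + 10·5 = 115 ≡ 11.
  S_1 = Σ v_i α_i r_i = 2·1·4 + 3·11·1 + 8·10·3 + 3·7·10 + 10·2·5 = 591 ≡ 6.
  α_i^2 mod 13 = [1, 4, 9, 10, 4].
  S_2 = Σ v_i α_i^2 r_i = 2·1·4 + 3·4·1 + 8·9·3 + 3·10·10 + 10·4·5 = 736 ≡ 8.
  S = (11, 6, 8) ≠ 0, so r is not a codeword (an error is present).
Step 3: locate the error. For a single error e at position i, S_ℓ = v_i·e·α_i^ℓ, so α_err = S_1/S_0.
  S_0^{−1} = 11^{−1} = 6 (mod 13), so α_err = 6·6 = 36 ≡ 10 = α_3. Error position i = 3.
  Consistency check: S_2/S_1 = 8·11 = 88 ≡ 10 = α_err ✓ (single-error assumption holds).
Step 4: error magnitude e = S_0/v_3 = S_0·∏_{j≠3}(α_3 − α_j) = 11·5 = 55 ≡ 3 (mod 13).
Step 5: correct position 3: c_3 = r_3 − e = 3 − 3 ≡ 0 (mod 13). Hence c = [4, 1, 0, 10, 5].
  Check: interpolating c through the α_i gives m(x) = 3 + 1·x (degree < 2) with m(α_i) = c_i for every i, so c is indeed a codeword.


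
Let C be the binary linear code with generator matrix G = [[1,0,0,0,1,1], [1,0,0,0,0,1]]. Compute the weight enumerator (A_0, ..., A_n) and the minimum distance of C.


Weight distribution: A_0 = 1, A_1 = 1, A_2 = 1, A_3 = 1. Minimum distance d = 1.

Enumerate all 2^2 = 4 messages m ∈ F_2^2.
For each, compute codeword c = mG in F_2^6, then tally its weight.
  m = 00 → c = 000000, weight = 0.
  m = 10 → c = 100011, weight = 3.
  m = 01 → c = 100001, weight = 2.
  m = 11 → c = 000010, weight = 1.
Tally weights:
  weight 0: 1 codewords.
  weight 1: 1 codewords.
  weight 2: 1 codewords.
  weight 3: 1 codewords.
Minimum distance d = smallest w > 0 with A_w > 0 = 1.
Sanity: Σ A_w = 4 = 2^2 = 4 ✓.


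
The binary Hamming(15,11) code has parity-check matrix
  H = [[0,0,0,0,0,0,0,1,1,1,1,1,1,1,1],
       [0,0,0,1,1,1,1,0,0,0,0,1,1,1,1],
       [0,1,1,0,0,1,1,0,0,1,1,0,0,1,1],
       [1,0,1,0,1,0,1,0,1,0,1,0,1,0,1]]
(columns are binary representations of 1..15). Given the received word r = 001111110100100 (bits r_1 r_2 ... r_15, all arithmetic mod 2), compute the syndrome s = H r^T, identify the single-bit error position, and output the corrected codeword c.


s = (1, 1, 0, 0)^T, error position = 12, corrected codeword c = 001111110101100

Compute s = H r^T mod 2 one row at a time:
  s_1 = 1 + 0 + 1 + 0 + 0 + 1 + 0 + 0 = 3 ≡ 1 (mod 2).
  s_2 = 1 + 1 + 1 + 1 + 0 + 1 + 0 + 0 = 5 ≡ 1 (mod 2).
  s_3 = 0 + 1 + 1 + 1 + 1 + 0 + 0 + 0 = 4 ≡ 0 (mod 2).
  s_4 = 0 + 1 + 1 + 1 + 0 + 0 + 1 + 0 = 4 ≡ 0 (mod 2).
s = (1, 1, 0, 0)^T — this equals column 12 of H (binary 1100), so error is at position 12.
Correct: flip bit 12 of r = 001111110100100 to get c = 001111110101100.


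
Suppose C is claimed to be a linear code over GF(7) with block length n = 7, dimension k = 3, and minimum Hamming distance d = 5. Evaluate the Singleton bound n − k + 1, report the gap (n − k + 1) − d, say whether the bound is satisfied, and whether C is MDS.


Singleton RHS = n − k + 1 = 5, slack = 0, bound satisfied, MDS.

Singleton bound: d ≤ n − k + 1.
Here n = 7, k = 3, so n − k + 1 = 5.
Given d = 5, check d ≤ 5: YES.
Slack = (n − k + 1) − d = 0.
The code is MDS (slack = 0).
Description: the claimed parameters are [7, 3, 5]_7; such a code would be MDS (meets Singleton bound).


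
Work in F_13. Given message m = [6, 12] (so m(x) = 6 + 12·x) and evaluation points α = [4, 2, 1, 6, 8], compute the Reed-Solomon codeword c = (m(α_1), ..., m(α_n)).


c = [2, 4, 5, 0, 11]

Message polynomial: m(x) = 6 + 12·x (mod 13).
For each evaluation point α_i, compute m(α_i) mod 13:
  α_1 = 4: Horner steps 12 → 2, so m(4) = 2.
  α_2 = 2: Horner steps 12 → 4, so m(2) = 4.
  α_3 = 1: Horner steps 12 → 5, so m(1) = 5.
  α_4 = 6: Horner steps 12 → 0, so m(6) = 0.
  α_5 = 8: Horner steps 12 → 11, so m(8) = 11.
Codeword c = [2, 4, 5, 0, 11] ∈ F_13^5.


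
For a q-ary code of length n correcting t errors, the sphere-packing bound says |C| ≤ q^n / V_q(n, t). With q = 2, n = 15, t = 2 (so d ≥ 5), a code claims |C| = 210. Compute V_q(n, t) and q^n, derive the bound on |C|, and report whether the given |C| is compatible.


V_q(n, t) = 121, q^n = 32768, Hamming bound = 270, |C| = 210 ≤ bound (satisfied).

Step 1: Compute V_q(n, t) = Σ_{j=0}^2 C(n, j) (q−1)^j.
  j = 0: C(15,0)·(1)^0 = 1·1 = 1.
  j = 1: C(15,1)·(1)^1 = 15·1 = 15.
  j = 2: C(15,2)·(1)^2 = 105·1 = 105.
  V_q(n, t) = 1 + 15 + 105 = 121.
Step 2: q^n = 2^15 = 32768.
Step 3: Hamming bound ⌊q^n / V_q(n,t)⌋ = ⌊32768/121⌋ = 270.
Step 4: Compare |C| = 210 to 270: satisfied.
The claimed |C| lies below the Hamming bound.


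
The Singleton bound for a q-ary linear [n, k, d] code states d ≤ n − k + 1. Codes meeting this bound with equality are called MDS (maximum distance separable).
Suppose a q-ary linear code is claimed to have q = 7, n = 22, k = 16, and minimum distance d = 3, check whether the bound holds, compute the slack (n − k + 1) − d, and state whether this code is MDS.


Singleton RHS = n − k + 1 = 7, slack = 4, bound satisfied, not MDS.

Singleton bound: d ≤ n − k + 1.
Here n = 22, k = 16, so n − k + 1 = 7.
Given d = 3, check d ≤ 7: YES.
Slack = (n − k + 1) − d = 4.
The code is NOT MDS (slack = 4 > 0).
Description: the claimed parameters are [22, 16, 3]_7; such a code would be non-MDS.


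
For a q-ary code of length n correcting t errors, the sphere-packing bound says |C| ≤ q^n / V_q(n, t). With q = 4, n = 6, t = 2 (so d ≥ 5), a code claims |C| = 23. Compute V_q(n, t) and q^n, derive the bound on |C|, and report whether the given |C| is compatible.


V_q(n, t) = 154, q^n = 4096, Hamming bound = 26, |C| = 23 ≤ bound (satisfied).

Step 1: Compute V_q(n, t) = Σ_{j=0}^2 C(n, j) (q−1)^j.
  j = 0: C(6,0)·(3)^0 = 1·1 = 1.
  j = 1: C(6,1)·(3)^1 = 6·3 = 18.
  j = 2: C(6,2)·(3)^2 = 15·9 = 135.
  V_q(n, t) = 1 + 18 + 135 = 154.
Step 2: q^n = 4^6 = 4096.
Step 3: Hamming bound ⌊q^n / V_q(n,t)⌋ = ⌊4096/154⌋ = 26.
Step 4: Compare |C| = 23 to 26: satisfied.
The claimed |C| lies below the Hamming bound.


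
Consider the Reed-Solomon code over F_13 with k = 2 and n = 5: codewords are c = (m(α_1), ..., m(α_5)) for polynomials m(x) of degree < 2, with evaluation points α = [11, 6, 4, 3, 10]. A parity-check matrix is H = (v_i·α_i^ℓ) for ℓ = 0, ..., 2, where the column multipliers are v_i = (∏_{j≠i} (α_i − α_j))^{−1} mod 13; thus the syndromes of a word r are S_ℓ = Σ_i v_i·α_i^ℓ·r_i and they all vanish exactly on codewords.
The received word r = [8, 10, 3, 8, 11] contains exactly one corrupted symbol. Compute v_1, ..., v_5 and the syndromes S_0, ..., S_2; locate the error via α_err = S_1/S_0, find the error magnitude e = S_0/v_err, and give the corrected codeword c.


S = (11, 7, 8), error at position 4, error magnitude e = 2, c = [8, 10, 3, 6, 11].

Step 1: column multipliers v_i = (∏_{j≠i}(α_i − α_j))^{−1} mod 13.
  i = 1 (α = 11): (11−6)(11−4)(11−3)(11−10) = 5·7·8·1 = 280 ≡ 7, so v_1 = 7^{−1} = 2 (mod 13).
  i = 2 (α = 6): (6−11)(6−4)(6−3)(6−10) = (−5)·2·3·(−4) = 120 ≡ 3, so v_2 = 3^{−1} = 9 (mod 13).
  i = 3 (α = 4): (4−11)(4−6)(4−3)(4−10) = (−7)·(−2)·1·(−6) = −84 ≡ 7, so v_3 = 7^{−1} = 2 (mod 13).
  i = 4 (α = 3): (3−11)(3−6)(3−4)(3−10) = (−8)·(−3)·(−1)·(−7) = 168 ≡ 12, so v_4 = 12^{−1} = 12 (mod 13).
  i = 5 (α = 10): (10−11)(10−6)(10−4)(10−3) = (−1)·4·6·7 = −168 ≡ 1, so v_5 = 1^{−1} = 1 (mod 13).
  v = [2, 9, 2, 12, 1].
Step 2: syndromes of r = [8, 10, 3, 8, 11] (all sums mod 13).
  S_0 = Σ v_i r_i = 2·8 + 9·10 + 2·3 + 12·8 + 1·11 = 219 ≡ 11.
  S_1 = Σ v_i α_i r_i = 2·11·8 + 9·6·10 + 2·4·3 + 12·3·8 + 1·10·11 = 1138 ≡ 7.
  α_i^2 mod 13 = [4, 10, 3, 9, 9].
  S_2 = Σ v_i α_i^2 r_i = 2·4·8 + 9·10·10 + 2·3·3 + 12·9·8 + 1·9·11 = 1945 ≡ 8.
  S = (11, 7, 8) ≠ 0, so r is not a codeword (an error is present).
Step 3: locate the error. For a single error e at position i, S_ℓ = v_i·e·α_i^ℓ, so α_err = S_1/S_0.
  S_0^{−1} = 11^{−1} = 6 (mod 13), so α_err = 7·6 = 42 ≡ 3 = α_4. Error position i = 4.
  Consistency check: S_2/S_1 = 8·2 = 16 ≡ 3 = α_err ✓ (single-error assumption holds).
Step 4: error magnitude e = S_0/v_4 = S_0·∏_{j≠4}(α_4 − α_j) = 11·12 = 132 ≡ 2 (mod 13).
Step 5: correct position 4: c_4 = r_4 − e = 8 − 2 ≡ 6 (mod 13). Hence c = [8, 10, 3, 6, 11].
  Check: interpolating c through the α_i gives m(x) = 2 + 10·x (degree < 2) with m(α_i) = c_i for every i, so c is indeed a codeword.


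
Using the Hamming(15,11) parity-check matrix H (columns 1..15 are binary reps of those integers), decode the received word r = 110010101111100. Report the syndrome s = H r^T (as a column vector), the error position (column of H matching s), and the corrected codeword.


s = (1, 0, 0, 0)^T, error position = 8, corrected codeword c = 110010111111100

Compute s = H r^T mod 2 one row at a time:
  s_1 = 0 + 1 + 1 + 1 + 1 + 1 + 0 + 0 = 5 ≡ 1 (mod 2).
  s_2 = 0 + 1 + 0 + 1 + 1 + 1 + 0 + 0 = 4 ≡ 0 (mod 2).
  s_3 = 1 + 0 + 0 + 1 + 1 + 1 + 0 + 0 = 4 ≡ 0 (mod 2).
  s_4 = 1 + 0 + 1 + 1 + 1 + 1 + 1 + 0 = 6 ≡ 0 (mod 2).
s = (1, 0, 0, 0)^T — this equals column 8 of H (binary 1000), so error is at position 8.
Correct: flip bit 8 of r = 110010101111100 to get c = 110010111111100.


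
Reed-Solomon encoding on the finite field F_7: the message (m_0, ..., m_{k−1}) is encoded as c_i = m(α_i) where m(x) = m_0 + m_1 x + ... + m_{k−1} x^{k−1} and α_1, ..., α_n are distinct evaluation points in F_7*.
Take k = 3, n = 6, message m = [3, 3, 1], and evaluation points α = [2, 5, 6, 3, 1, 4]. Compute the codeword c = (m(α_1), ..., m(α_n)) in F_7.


c = [6, 1, 1, 0, 0, 3]

Message polynomial: m(x) = 3 + 3·x + 1·x^2 (mod 7).
For each evaluation point α_i, compute m(α_i) mod 7:
  α_1 = 2: Horner steps 1 → 5 → 6, so m(2) = 6.
  α_2 = 5: Horner steps 1 → 1 → 1, so m(5) = 1.
  α_3 = 6: Horner steps 1 → 2 → 1, so m(6) = 1.
  α_4 = 3: Horner steps 1 → 6 → 0, so m(3) = 0.
  α_5 = 1: Horner steps 1 → 4 → 0, so m(1) = 0.
  α_6 = 4: Horner steps 1 → 0 → 3, so m(4) = 3.
Codeword c = [6, 1, 1, 0, 0, 3] ∈ F_7^6.


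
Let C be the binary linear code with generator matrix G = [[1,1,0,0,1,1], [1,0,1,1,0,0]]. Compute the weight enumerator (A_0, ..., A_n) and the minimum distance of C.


Weight distribution: A_0 = 1, A_3 = 1, A_4 = 1, A_5 = 1. Minimum distance d = 3.

Enumerate all 2^2 = 4 messages m ∈ F_2^2.
For each, compute codeword c = mG in F_2^6, then tally its weight.
  m = 00 → c = 000000, weight = 0.
  m = 10 → c = 110011, weight = 4.
  m = 01 → c = 101100, weight = 3.
  m = 11 → c = 011111, weight = 5.
Tally weights:
  weight 0: 1 codewords.
  weight 3: 1 codewords.
  weight 4: 1 codewords.
  weight 5: 1 codewords.
Minimum distance d = smallest w > 0 with A_w > 0 = 3.
Sanity: Σ A_w = 4 = 2^2 = 4 ✓.


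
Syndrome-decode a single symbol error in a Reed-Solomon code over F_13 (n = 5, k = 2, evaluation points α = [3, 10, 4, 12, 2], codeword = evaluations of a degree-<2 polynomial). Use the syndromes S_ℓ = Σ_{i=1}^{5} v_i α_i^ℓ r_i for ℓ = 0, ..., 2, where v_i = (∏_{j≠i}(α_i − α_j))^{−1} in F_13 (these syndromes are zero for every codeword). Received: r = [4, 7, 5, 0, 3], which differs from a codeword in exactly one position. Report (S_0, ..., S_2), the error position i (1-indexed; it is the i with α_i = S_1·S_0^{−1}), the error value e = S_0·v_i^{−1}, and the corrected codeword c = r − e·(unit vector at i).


S = (12, 3, 4), error at position 2, error magnitude e = 9, c = [4, 11, 5, 0, 3].

Step 1: column multipliers v_i = (∏_{j≠i}(α_i − α_j))^{−1} mod 13.
  i = 1 (α = 3): (3−10)(3−4)(3−12)(3−2) = (−7)·(−1)·(−9)·1 = −63 ≡ 2, so v_1 = 2^{−1} = 7 (mod 13).
  i = 2 (α = 10): (10−3)(10−4)(10−12)(10−2) = 7·6·(−2)·8 = −672 ≡ 4, so v_2 = 4^{−1} = 10 (mod 13).
  i = 3 (α = 4): (4−3)(4−10)(4−12)(4−2) = 1·(−6)·(−8)·2 = 96 ≡ 5, so v_3 = 5^{−1} = 8 (mod 13).
  i = 4 (α = 12): (12−3)(12−10)(12−4)(12−2) = 9·2·8·10 = 1440 ≡ 10, so v_4 = 10^{−1} = 4 (mod 13).
  i = 5 (α = 2): (2−3)(2−10)(2−4)(2−12) = (−1)·(−8)·(−2)·(−10) = 160 ≡ 4, so v_5 = 4^{−1} = 10 (mod 13).
  v = [7, 10, 8, 4, 10].
Step 2: syndromes of r = [4, 7, 5, 0, 3] (all sums mod 13).
  S_0 = Σ v_i r_i = 7·4 + 10·7 + 8·5 + 4·0 + 10·3 = 168 ≡ 12.
  S_1 = Σ v_i α_i r_i = 7·3·4 + 10·10·7 + 8·4·5 + 4·12·0 + 10·2·3 = 1004 ≡ 3.
  α_i^2 mod 13 = [9, 9, 3, 1, 4].
  S_2 = Σ v_i α_i^2 r_i = 7·9·4 + 10·9·7 + 8·3·5 + 4·1·0 + 10·4·3 = 1122 ≡ 4.
  S = (12, 3, 4) ≠ 0, so r is not a codeword (an error is present).
Step 3: locate the error. For a single error e at position i, S_ℓ = v_i·e·α_i^ℓ, so α_err = S_1/S_0.
  S_0^{−1} = 12^{−1} = 12 (mod 13), so α_err = 3·12 = 36 ≡ 10 = α_2. Error position i = 2.
  Consistency check: S_2/S_1 = 4·9 = 36 ≡ 10 = α_err ✓ (single-error assumption holds).
Step 4: error magnitude e = S_0/v_2 = S_0·∏_{j≠2}(α_2 − α_j) = 12·4 = 48 ≡ 9 (mod 13).
Step 5: correct position 2: c_2 = r_2 − e = 7 − 9 ≡ 11 (mod 13). Hence c = [4, 11, 5, 0, 3].
  Check: interpolating c through the α_i gives m(x) = 1 + 1·x (degree < 2) with m(α_i) = c_i for every i, so c is indeed a codeword.


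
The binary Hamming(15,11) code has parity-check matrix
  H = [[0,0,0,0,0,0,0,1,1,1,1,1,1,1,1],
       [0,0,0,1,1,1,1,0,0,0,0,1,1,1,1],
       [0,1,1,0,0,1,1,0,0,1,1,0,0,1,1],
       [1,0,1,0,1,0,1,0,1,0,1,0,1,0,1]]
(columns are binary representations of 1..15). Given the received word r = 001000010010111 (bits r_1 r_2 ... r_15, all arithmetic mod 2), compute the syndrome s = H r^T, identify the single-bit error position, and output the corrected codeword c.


s = (1, 1, 0, 0)^T, error position = 12, corrected codeword c = 001000010011111

Compute s = H r^T mod 2 one row at a time:
  s_1 = 1 + 0 + 0 + 1 + 0 + 1 + 1 + 1 = 5 ≡ 1 (mod 2).
  s_2 = 0 + 0 + 0 + 0 + 0 + 1 + 1 + 1 = 3 ≡ 1 (mod 2).
  s_3 = 0 + 1 + 0 + 0 + 0 + 1 + 1 + 1 = 4 ≡ 0 (mod 2).
  s_4 = 0 + 1 + 0 + 0 + 0 + 1 + 1 + 1 = 4 ≡ 0 (mod 2).
s = (1, 1, 0, 0)^T — this equals column 12 of H (binary 1100), so error is at position 12.
Correct: flip bit 12 of r = 001000010010111 to get c = 001000010011111.


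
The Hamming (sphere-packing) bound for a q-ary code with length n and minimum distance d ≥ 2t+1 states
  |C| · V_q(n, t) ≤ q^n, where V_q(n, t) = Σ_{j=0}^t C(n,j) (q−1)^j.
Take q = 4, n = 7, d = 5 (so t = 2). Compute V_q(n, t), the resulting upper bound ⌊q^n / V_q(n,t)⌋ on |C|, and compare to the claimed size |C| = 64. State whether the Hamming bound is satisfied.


V_q(n, t) = 211, q^n = 16384, Hamming bound = 77, |C| = 64 ≤ bound (satisfied).

Step 1: Compute V_q(n, t) = Σ_{j=0}^2 C(n, j) (q−1)^j.
  j = 0: C(7,0)·(3)^0 = 1·1 = 1.
  j = 1: C(7,1)·(3)^1 = 7·3 = 21.
  j = 2: C(7,2)·(3)^2 = 21·9 = 189.
  V_q(n, t) = 1 + 21 + 189 = 211.
Step 2: q^n = 4^7 = 16384.
Step 3: Hamming bound ⌊q^n / V_q(n,t)⌋ = ⌊16384/211⌋ = 77.
Step 4: Compare |C| = 64 to 77: satisfied.
The claimed |C| lies below the Hamming bound.


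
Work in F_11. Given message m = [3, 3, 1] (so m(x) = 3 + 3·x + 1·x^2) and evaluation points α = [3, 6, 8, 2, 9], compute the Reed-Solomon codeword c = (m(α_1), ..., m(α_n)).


c = [10, 2, 3, 2, 1]

Message polynomial: m(x) = 3 + 3·x + 1·x^2 (mod 11).
For each evaluation point α_i, compute m(α_i) mod 11:
  α_1 = 3: Horner steps 1 → 6 → 10, so m(3) = 10.
  α_2 = 6: Horner steps 1 → 9 → 2, so m(6) = 2.
  α_3 = 8: Horner steps 1 → 0 → 3, so m(8) = 3.
  α_4 = 2: Horner steps 1 → 5 → 2, so m(2) = 2.
  α_5 = 9: Horner steps 1 → 1 → 1, so m(9) = 1.
Codeword c = [10, 2, 3, 2, 1] ∈ F_11^5.


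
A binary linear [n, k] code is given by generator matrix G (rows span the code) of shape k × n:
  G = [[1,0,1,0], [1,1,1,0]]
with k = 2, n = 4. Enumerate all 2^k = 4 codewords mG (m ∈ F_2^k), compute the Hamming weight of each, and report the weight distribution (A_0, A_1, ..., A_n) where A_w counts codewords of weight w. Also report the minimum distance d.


Weight distribution: A_0 = 1, A_1 = 1, A_2 = 1, A_3 = 1. Minimum distance d = 1.

Enumerate all 2^2 = 4 messages m ∈ F_2^2.
For each, compute codeword c = mG in F_2^4, then tally its weight.
  m = 00 → c = 0000, weight = 0.
  m = 10 → c = 1010, weight = 2.
  m = 01 → c = 1110, weight = 3.
  m = 11 → c = 0100, weight = 1.
Tally weights:
  weight 0: 1 codewords.
  weight 1: 1 codewords.
  weight 2: 1 codewords.
  weight 3: 1 codewords.
Minimum distance d = smallest w > 0 with A_w > 0 = 1.
Sanity: Σ A_w = 4 = 2^2 = 4 ✓.


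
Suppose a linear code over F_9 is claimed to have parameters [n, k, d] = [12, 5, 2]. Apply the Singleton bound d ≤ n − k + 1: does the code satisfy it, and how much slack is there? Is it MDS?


Singleton RHS = n − k + 1 = 8, slack = 6, bound satisfied, not MDS.

Singleton bound: d ≤ n − k + 1.
Here n = 12, k = 5, so n − k + 1 = 8.
Given d = 2, check d ≤ 8: YES.
Slack = (n − k + 1) − d = 6.
The code is NOT MDS (slack = 6 > 0).
Description: the claimed parameters are [12, 5, 2]_9; such a code would be non-MDS.


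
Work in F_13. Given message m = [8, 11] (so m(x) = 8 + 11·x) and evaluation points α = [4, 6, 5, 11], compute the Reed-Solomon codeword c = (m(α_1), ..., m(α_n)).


c = [0, 9, 11, 12]

Message polynomial: m(x) = 8 + 11·x (mod 13).
For each evaluation point α_i, compute m(α_i) mod 13:
  α_1 = 4: Horner steps 11 → 0, so m(4) = 0.
  α_2 = 6: Horner steps 11 → 9, so m(6) = 9.
  α_3 = 5: Horner steps 11 → 11, so m(5) = 11.
  α_4 = 11: Horner steps 11 → 12, so m(11) = 12.
Codeword c = [0, 9, 11, 12] ∈ F_13^4.


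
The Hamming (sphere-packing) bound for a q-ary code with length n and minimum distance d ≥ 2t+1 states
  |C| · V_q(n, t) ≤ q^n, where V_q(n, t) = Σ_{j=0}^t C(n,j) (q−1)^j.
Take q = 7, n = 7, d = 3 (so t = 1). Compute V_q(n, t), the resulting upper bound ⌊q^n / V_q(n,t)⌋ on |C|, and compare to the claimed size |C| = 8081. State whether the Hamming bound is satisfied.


V_q(n, t) = 43, q^n = 823543, Hamming bound = 19152, |C| = 8081 ≤ bound (satisfied).

Step 1: Compute V_q(n, t) = Σ_{j=0}^1 C(n, j) (q−1)^j.
  j = 0: C(7,0)·(6)^0 = 1·1 = 1.
  j = 1: C(7,1)·(6)^1 = 7·6 = 42.
  V_q(n, t) = 1 + 42 = 43.
Step 2: q^n = 7^7 = 823543.
Step 3: Hamming bound ⌊q^n / V_q(n,t)⌋ = ⌊823543/43⌋ = 19152.
Step 4: Compare |C| = 8081 to 19152: satisfied.
The claimed |C| lies below the Hamming bound.


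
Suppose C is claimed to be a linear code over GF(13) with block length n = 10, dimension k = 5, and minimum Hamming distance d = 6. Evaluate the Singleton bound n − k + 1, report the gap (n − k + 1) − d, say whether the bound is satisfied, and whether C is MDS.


Singleton RHS = n − k + 1 = 6, slack = 0, bound satisfied, MDS.

Singleton bound: d ≤ n − k + 1.
Here n = 10, k = 5, so n − k + 1 = 6.
Given d = 6, check d ≤ 6: YES.
Slack = (n − k + 1) − d = 0.
The code is MDS (slack = 0).
Description: the claimed parameters are [10, 5, 6]_13; such a code would be MDS (meets Singleton bound).


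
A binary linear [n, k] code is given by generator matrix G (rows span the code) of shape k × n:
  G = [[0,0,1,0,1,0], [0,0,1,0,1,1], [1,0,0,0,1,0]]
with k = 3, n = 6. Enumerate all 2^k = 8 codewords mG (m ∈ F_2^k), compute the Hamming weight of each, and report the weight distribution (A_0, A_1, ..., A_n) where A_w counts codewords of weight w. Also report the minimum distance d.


Weight distribution: A_0 = 1, A_1 = 1, A_2 = 3, A_3 = 3. Minimum distance d = 1.

Enumerate all 2^3 = 8 messages m ∈ F_2^3.
For each, compute codeword c = mG in F_2^6, then tally its weight.
  m = 000 → c = 000000, weight = 0.
  m = 100 → c = 001010, weight = 2.
  m = 010 → c = 001011, weight = 3.
  m = 110 → c = 000001, weight = 1.
  m = 001 → c = 100010, weight = 2.
  m = 101 → c = 101000, weight = 2.
  m = 011 → c = 101001, weight = 3.
  m = 111 → c = 100011, weight = 3.
Tally weights:
  weight 0: 1 codewords.
  weight 1: 1 codewords.
  weight 2: 3 codewords.
  weight 3: 3 codewords.
Minimum distance d = smallest w > 0 with A_w > 0 = 1.
Sanity: Σ A_w = 8 = 2^3 = 8 ✓.


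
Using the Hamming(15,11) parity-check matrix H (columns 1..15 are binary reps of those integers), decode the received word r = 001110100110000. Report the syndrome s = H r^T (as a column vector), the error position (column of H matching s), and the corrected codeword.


s = (0, 1, 0, 0)^T, error position = 4, corrected codeword c = 001010100110000

Compute s = H r^T mod 2 one row at a time:
  s_1 = 0 + 0 + 1 + 1 + 0 + 0 + 0 + 0 = 2 ≡ 0 (mod 2).
  s_2 = 1 + 1 + 0 + 1 + 0 + 0 + 0 + 0 = 3 ≡ 1 (mod 2).
  s_3 = 0 + 1 + 0 + 1 + 1 + 1 + 0 + 0 = 4 ≡ 0 (mod 2).
  s_4 = 0 + 1 + 1 + 1 + 0 + 1 + 0 + 0 = 4 ≡ 0 (mod 2).
s = (0, 1, 0, 0)^T — this equals column 4 of H (binary 0100), so error is at position 4.
Correct: flip bit 4 of r = 001110100110000 to get c = 001010100110000.


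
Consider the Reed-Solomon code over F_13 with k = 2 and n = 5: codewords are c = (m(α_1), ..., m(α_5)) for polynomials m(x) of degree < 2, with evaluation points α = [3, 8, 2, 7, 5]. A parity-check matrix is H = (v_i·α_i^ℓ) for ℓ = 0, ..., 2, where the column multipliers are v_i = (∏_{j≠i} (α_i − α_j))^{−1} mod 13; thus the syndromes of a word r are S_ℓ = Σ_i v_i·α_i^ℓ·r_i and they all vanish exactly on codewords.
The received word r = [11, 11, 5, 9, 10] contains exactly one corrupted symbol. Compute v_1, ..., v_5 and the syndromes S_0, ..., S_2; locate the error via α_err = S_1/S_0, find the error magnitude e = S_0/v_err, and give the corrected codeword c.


S = (4, 6, 9), error at position 2, error magnitude e = 9, c = [11, 2, 5, 9, 10].

Step 1: column multipliers v_i = (∏_{j≠i}(α_i − α_j))^{−1} mod 13.
  i = 1 (α = 3): (3−8)(3−2)(3−7)(3−5) = (−5)·1·(−4)·(−2) = −40 ≡ 12, so v_1 = 12^{−1} = 12 (mod 13).
  i = 2 (α = 8): (8−3)(8−2)(8−7)(8−5) = 5·6·1·3 = 90 ≡ 12, so v_2 = 12^{−1} = 12 (mod 13).
  i = 3 (α = 2): (2−3)(2−8)(2−7)(2−5) = (−1)·(−6)·(−5)·(−3) = 90 ≡ 12, so v_3 = 12^{−1} = 12 (mod 13).
  i = 4 (α = 7): (7−3)(7−8)(7−2)(7−5) = 4·(−1)·5·2 = −40 ≡ 12, so v_4 = 12^{−1} = 12 (mod 13).
  i = 5 (α = 5): (5−3)(5−8)(5−2)(5−7) = 2·(−3)·3·(−2) = 36 ≡ 10, so v_5 = 10^{−1} = 4 (mod 13).
  v = [12, 12, 12, 12, 4].
Step 2: syndromes of r = [11, 11, 5, 9, 10] (all sums mod 13).
  S_0 = Σ v_i r_i = 12·11 + 12·11 + 12·5 + 12·9 + 4·10 = 472 ≡ 4.
  S_1 = Σ v_i α_i r_i = 12·3·11 + 12·8·11 + 12·2·5 + 12·7·9 + 4·5·10 = 2528 ≡ 6.
  α_i^2 mod 13 = [9, 12, 4, 10, 12].
  S_2 = Σ v_i α_i^2 r_i = 12·9·11 + 12·12·11 + 12·4·5 + 12·10·9 + 4·12·10 = 4572 ≡ 9.
  S = (4, 6, 9) ≠ 0, so r is not a codeword (an error is present).
Step 3: locate the error. For a single error e at position i, S_ℓ = v_i·e·α_i^ℓ, so α_err = S_1/S_0.
  S_0^{−1} = 4^{−1} = 10 (mod 13), so α_err = 6·10 = 60 ≡ 8 = α_2. Error position i = 2.
  Consistency check: S_2/S_1 = 9·11 = 99 ≡ 8 = α_err ✓ (single-error assumption holds).
Step 4: error magnitude e = S_0/v_2 = S_0·∏_{j≠2}(α_2 − α_j) = 4·12 = 48 ≡ 9 (mod 13).
Step 5: correct position 2: c_2 = r_2 − e = 11 − 9 ≡ 2 (mod 13). Hence c = [11, 2, 5, 9, 10].
  Check: interpolating c through the α_i gives m(x) = 6 + 6·x (degree < 2) with m(α_i) = c_i for every i, so c is indeed a codeword.


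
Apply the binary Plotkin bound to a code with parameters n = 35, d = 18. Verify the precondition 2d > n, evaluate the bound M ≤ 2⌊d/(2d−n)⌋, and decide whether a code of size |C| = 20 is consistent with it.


Plotkin bound M ≤ 36; given |C| = 20 ≤ bound (satisfied).

Check applicability: 2d = 36, n = 35.
2d − n = 1 > 0, so Plotkin applies.
Compute d/(2d−n) = 18/1 ≈ 18.0000.
⌊d/(2d−n)⌋ = 18.
Plotkin bound: M ≤ 2·18 = 36.
Given |C| = 20, check: satisfied.
This |C| is below the Plotkin bound.


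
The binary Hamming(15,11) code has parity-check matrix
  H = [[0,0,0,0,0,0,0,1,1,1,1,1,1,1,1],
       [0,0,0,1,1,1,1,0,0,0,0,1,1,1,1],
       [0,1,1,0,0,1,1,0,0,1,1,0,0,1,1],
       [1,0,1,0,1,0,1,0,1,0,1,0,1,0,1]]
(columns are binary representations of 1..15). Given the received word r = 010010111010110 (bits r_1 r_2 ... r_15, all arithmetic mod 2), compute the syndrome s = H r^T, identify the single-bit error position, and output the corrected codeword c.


s = (1, 0, 0, 1)^T, error position = 9, corrected codeword c = 010010110010110

Compute s = H r^T mod 2 one row at a time:
  s_1 = 1 + 1 + 0 + 1 + 0 + 1 + 1 + 0 = 5 ≡ 1 (mod 2).
  s_2 = 0 + 1 + 0 + 1 + 0 + 1 + 1 + 0 = 4 ≡ 0 (mod 2).
  s_3 = 1 + 0 + 0 + 1 + 0 + 1 + 1 + 0 = 4 ≡ 0 (mod 2).
  s_4 = 0 + 0 + 1 + 1 + 1 + 1 + 1 + 0 = 5 ≡ 1 (mod 2).
s = (1, 0, 0, 1)^T — this equals column 9 of H (binary 1001), so error is at position 9.
Correct: flip bit 9 of r = 010010111010110 to get c = 010010110010110.


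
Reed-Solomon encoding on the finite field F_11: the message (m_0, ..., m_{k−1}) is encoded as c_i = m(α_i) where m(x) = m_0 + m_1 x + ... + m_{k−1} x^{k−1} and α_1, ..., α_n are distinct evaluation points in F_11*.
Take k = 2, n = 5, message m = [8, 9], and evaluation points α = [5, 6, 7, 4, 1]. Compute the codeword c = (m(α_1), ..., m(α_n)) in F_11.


c = [9, 7, 5, 0, 6]

Message polynomial: m(x) = 8 + 9·x (mod 11).
For each evaluation point α_i, compute m(α_i) mod 11:
  α_1 = 5: Horner steps 9 → 9, so m(5) = 9.
  α_2 = 6: Horner steps 9 → 7, so m(6) = 7.
  α_3 = 7: Horner steps 9 → 5, so m(7) = 5.
  α_4 = 4: Horner steps 9 → 0, so m(4) = 0.
  α_5 = 1: Horner steps 9 → 6, so m(1) = 6.
Codeword c = [9, 7, 5, 0, 6] ∈ F_11^5.


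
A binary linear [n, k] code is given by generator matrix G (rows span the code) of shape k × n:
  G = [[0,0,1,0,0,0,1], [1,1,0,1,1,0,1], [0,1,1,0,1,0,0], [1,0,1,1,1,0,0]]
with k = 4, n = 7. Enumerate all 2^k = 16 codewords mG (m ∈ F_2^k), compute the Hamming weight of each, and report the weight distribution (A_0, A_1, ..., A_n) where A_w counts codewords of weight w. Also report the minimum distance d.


Weight distribution: A_0 = 1, A_1 = 1, A_2 = 4, A_3 = 4, A_4 = 3, A_5 = 3. Minimum distance d = 1.

Enumerate all 2^4 = 16 messages m ∈ F_2^4.
For each, compute codeword c = mG in F_2^7, then tally its weight.
  m = 0000 → c = 0000000, weight = 0.
  m = 1000 → c = 0010001, weight = 2.
  m = 0100 → c = 1101101, weight = 5.
  m = 1100 → c = 1111100, weight = 5.
  m = 0010 → c = 0110100, weight = 3.
  m = 1010 → c = 0100101, weight = 3.
  m = 0110 → c = 1011001, weight = 4.
  m = 1110 → c = 1001000, weight = 2.
  m = 0001 → c = 1011100, weight = 4.
  m = 1001 → c = 1001101, weight = 4.
  m = 0101 → c = 0110001, weight = 3.
  m = 1101 → c = 0100000, weight = 1.
  m = 0011 → c = 1101000, weight = 3.
  m = 1011 → c = 1111001, weight = 5.
  m = 0111 → c = 0000101, weight = 2.
  m = 1111 → c = 0010100, weight = 2.
Tally weights:
  weight 0: 1 codewords.
  weight 1: 1 codewords.
  weight 2: 4 codewords.
  weight 3: 4 codewords.
  weight 4: 3 codewords.
  weight 5: 3 codewords.
Minimum distance d = smallest w > 0 with A_w > 0 = 1.
Sanity: Σ A_w = 16 = 2^4 = 16 ✓.
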